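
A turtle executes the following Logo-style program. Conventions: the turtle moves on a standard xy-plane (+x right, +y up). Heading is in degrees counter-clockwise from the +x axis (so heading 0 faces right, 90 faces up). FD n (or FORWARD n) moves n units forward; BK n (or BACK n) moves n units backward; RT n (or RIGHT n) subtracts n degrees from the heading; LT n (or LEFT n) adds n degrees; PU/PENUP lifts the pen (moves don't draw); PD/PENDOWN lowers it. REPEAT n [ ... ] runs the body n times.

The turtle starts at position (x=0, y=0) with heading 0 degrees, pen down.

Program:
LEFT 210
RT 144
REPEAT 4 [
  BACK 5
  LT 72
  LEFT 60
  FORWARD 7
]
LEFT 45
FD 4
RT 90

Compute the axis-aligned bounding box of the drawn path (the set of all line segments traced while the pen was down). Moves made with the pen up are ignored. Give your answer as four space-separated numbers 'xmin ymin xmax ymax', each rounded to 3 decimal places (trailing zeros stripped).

Executing turtle program step by step:
Start: pos=(0,0), heading=0, pen down
LT 210: heading 0 -> 210
RT 144: heading 210 -> 66
REPEAT 4 [
  -- iteration 1/4 --
  BK 5: (0,0) -> (-2.034,-4.568) [heading=66, draw]
  LT 72: heading 66 -> 138
  LT 60: heading 138 -> 198
  FD 7: (-2.034,-4.568) -> (-8.691,-6.731) [heading=198, draw]
  -- iteration 2/4 --
  BK 5: (-8.691,-6.731) -> (-3.936,-5.186) [heading=198, draw]
  LT 72: heading 198 -> 270
  LT 60: heading 270 -> 330
  FD 7: (-3.936,-5.186) -> (2.126,-8.686) [heading=330, draw]
  -- iteration 3/4 --
  BK 5: (2.126,-8.686) -> (-2.204,-6.186) [heading=330, draw]
  LT 72: heading 330 -> 42
  LT 60: heading 42 -> 102
  FD 7: (-2.204,-6.186) -> (-3.659,0.661) [heading=102, draw]
  -- iteration 4/4 --
  BK 5: (-3.659,0.661) -> (-2.62,-4.229) [heading=102, draw]
  LT 72: heading 102 -> 174
  LT 60: heading 174 -> 234
  FD 7: (-2.62,-4.229) -> (-6.734,-9.893) [heading=234, draw]
]
LT 45: heading 234 -> 279
FD 4: (-6.734,-9.893) -> (-6.108,-13.843) [heading=279, draw]
RT 90: heading 279 -> 189
Final: pos=(-6.108,-13.843), heading=189, 9 segment(s) drawn

Segment endpoints: x in {-8.691, -6.734, -6.108, -3.936, -3.659, -2.62, -2.204, -2.034, 0, 2.126}, y in {-13.843, -9.893, -8.686, -6.731, -6.186, -5.186, -4.568, -4.229, 0, 0.661}
xmin=-8.691, ymin=-13.843, xmax=2.126, ymax=0.661

Answer: -8.691 -13.843 2.126 0.661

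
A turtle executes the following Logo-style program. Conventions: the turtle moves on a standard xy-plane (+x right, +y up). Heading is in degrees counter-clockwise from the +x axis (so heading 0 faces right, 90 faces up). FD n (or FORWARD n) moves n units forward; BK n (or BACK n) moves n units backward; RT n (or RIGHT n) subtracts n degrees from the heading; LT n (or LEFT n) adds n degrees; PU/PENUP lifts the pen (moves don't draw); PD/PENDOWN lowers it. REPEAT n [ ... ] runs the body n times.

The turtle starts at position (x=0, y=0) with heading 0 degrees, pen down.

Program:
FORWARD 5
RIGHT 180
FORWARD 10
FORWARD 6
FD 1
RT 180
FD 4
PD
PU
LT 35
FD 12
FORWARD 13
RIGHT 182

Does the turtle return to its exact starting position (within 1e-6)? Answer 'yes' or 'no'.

Answer: no

Derivation:
Executing turtle program step by step:
Start: pos=(0,0), heading=0, pen down
FD 5: (0,0) -> (5,0) [heading=0, draw]
RT 180: heading 0 -> 180
FD 10: (5,0) -> (-5,0) [heading=180, draw]
FD 6: (-5,0) -> (-11,0) [heading=180, draw]
FD 1: (-11,0) -> (-12,0) [heading=180, draw]
RT 180: heading 180 -> 0
FD 4: (-12,0) -> (-8,0) [heading=0, draw]
PD: pen down
PU: pen up
LT 35: heading 0 -> 35
FD 12: (-8,0) -> (1.83,6.883) [heading=35, move]
FD 13: (1.83,6.883) -> (12.479,14.339) [heading=35, move]
RT 182: heading 35 -> 213
Final: pos=(12.479,14.339), heading=213, 5 segment(s) drawn

Start position: (0, 0)
Final position: (12.479, 14.339)
Distance = 19.009; >= 1e-6 -> NOT closed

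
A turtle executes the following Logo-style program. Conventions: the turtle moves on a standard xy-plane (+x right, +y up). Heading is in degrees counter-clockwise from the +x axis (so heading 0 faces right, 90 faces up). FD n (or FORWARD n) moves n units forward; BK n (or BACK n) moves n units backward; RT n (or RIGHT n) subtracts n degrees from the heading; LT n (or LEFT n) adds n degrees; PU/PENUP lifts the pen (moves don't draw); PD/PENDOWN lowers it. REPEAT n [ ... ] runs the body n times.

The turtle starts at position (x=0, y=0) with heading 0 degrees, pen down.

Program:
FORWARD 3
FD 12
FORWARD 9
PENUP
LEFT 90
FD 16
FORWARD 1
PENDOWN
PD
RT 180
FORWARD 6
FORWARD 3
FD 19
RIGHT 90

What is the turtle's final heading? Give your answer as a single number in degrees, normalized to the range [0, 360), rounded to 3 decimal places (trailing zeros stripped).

Answer: 180

Derivation:
Executing turtle program step by step:
Start: pos=(0,0), heading=0, pen down
FD 3: (0,0) -> (3,0) [heading=0, draw]
FD 12: (3,0) -> (15,0) [heading=0, draw]
FD 9: (15,0) -> (24,0) [heading=0, draw]
PU: pen up
LT 90: heading 0 -> 90
FD 16: (24,0) -> (24,16) [heading=90, move]
FD 1: (24,16) -> (24,17) [heading=90, move]
PD: pen down
PD: pen down
RT 180: heading 90 -> 270
FD 6: (24,17) -> (24,11) [heading=270, draw]
FD 3: (24,11) -> (24,8) [heading=270, draw]
FD 19: (24,8) -> (24,-11) [heading=270, draw]
RT 90: heading 270 -> 180
Final: pos=(24,-11), heading=180, 6 segment(s) drawn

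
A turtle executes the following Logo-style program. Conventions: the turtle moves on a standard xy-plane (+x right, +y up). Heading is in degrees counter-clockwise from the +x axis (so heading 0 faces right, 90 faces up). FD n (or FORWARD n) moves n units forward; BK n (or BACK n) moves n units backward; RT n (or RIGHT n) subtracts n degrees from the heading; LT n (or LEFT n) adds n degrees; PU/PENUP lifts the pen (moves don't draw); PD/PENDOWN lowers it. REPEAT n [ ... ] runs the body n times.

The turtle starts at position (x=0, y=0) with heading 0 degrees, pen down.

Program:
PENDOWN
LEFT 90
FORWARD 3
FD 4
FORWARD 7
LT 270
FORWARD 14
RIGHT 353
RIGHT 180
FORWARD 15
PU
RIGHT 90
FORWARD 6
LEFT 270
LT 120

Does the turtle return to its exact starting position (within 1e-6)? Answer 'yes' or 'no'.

Executing turtle program step by step:
Start: pos=(0,0), heading=0, pen down
PD: pen down
LT 90: heading 0 -> 90
FD 3: (0,0) -> (0,3) [heading=90, draw]
FD 4: (0,3) -> (0,7) [heading=90, draw]
FD 7: (0,7) -> (0,14) [heading=90, draw]
LT 270: heading 90 -> 0
FD 14: (0,14) -> (14,14) [heading=0, draw]
RT 353: heading 0 -> 7
RT 180: heading 7 -> 187
FD 15: (14,14) -> (-0.888,12.172) [heading=187, draw]
PU: pen up
RT 90: heading 187 -> 97
FD 6: (-0.888,12.172) -> (-1.619,18.127) [heading=97, move]
LT 270: heading 97 -> 7
LT 120: heading 7 -> 127
Final: pos=(-1.619,18.127), heading=127, 5 segment(s) drawn

Start position: (0, 0)
Final position: (-1.619, 18.127)
Distance = 18.199; >= 1e-6 -> NOT closed

Answer: no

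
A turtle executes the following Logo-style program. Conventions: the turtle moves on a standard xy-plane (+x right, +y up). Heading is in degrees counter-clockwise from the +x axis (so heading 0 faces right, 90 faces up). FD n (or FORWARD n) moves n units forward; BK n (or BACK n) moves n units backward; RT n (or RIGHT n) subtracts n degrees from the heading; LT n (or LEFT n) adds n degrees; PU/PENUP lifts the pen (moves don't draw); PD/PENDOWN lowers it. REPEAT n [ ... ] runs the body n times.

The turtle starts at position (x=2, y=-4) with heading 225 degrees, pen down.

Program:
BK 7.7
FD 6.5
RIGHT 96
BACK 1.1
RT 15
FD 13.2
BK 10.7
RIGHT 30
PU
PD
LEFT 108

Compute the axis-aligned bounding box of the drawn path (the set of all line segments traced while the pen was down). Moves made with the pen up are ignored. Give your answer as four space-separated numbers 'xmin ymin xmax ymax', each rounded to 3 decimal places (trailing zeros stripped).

Answer: -1.828 -4.006 7.445 8.052

Derivation:
Executing turtle program step by step:
Start: pos=(2,-4), heading=225, pen down
BK 7.7: (2,-4) -> (7.445,1.445) [heading=225, draw]
FD 6.5: (7.445,1.445) -> (2.849,-3.151) [heading=225, draw]
RT 96: heading 225 -> 129
BK 1.1: (2.849,-3.151) -> (3.541,-4.006) [heading=129, draw]
RT 15: heading 129 -> 114
FD 13.2: (3.541,-4.006) -> (-1.828,8.052) [heading=114, draw]
BK 10.7: (-1.828,8.052) -> (2.524,-1.722) [heading=114, draw]
RT 30: heading 114 -> 84
PU: pen up
PD: pen down
LT 108: heading 84 -> 192
Final: pos=(2.524,-1.722), heading=192, 5 segment(s) drawn

Segment endpoints: x in {-1.828, 2, 2.524, 2.849, 3.541, 7.445}, y in {-4.006, -4, -3.151, -1.722, 1.445, 8.052}
xmin=-1.828, ymin=-4.006, xmax=7.445, ymax=8.052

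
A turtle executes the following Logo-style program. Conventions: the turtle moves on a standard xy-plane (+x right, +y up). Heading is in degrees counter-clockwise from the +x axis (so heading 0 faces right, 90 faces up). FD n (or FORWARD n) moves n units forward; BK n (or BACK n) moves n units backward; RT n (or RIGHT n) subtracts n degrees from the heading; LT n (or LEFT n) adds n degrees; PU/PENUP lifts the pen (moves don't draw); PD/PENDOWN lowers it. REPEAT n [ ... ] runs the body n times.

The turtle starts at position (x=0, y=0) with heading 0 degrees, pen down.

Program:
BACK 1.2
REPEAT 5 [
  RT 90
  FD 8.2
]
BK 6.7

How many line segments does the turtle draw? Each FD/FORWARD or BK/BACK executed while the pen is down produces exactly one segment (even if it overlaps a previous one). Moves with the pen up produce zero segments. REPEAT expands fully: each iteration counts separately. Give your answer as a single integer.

Answer: 7

Derivation:
Executing turtle program step by step:
Start: pos=(0,0), heading=0, pen down
BK 1.2: (0,0) -> (-1.2,0) [heading=0, draw]
REPEAT 5 [
  -- iteration 1/5 --
  RT 90: heading 0 -> 270
  FD 8.2: (-1.2,0) -> (-1.2,-8.2) [heading=270, draw]
  -- iteration 2/5 --
  RT 90: heading 270 -> 180
  FD 8.2: (-1.2,-8.2) -> (-9.4,-8.2) [heading=180, draw]
  -- iteration 3/5 --
  RT 90: heading 180 -> 90
  FD 8.2: (-9.4,-8.2) -> (-9.4,0) [heading=90, draw]
  -- iteration 4/5 --
  RT 90: heading 90 -> 0
  FD 8.2: (-9.4,0) -> (-1.2,0) [heading=0, draw]
  -- iteration 5/5 --
  RT 90: heading 0 -> 270
  FD 8.2: (-1.2,0) -> (-1.2,-8.2) [heading=270, draw]
]
BK 6.7: (-1.2,-8.2) -> (-1.2,-1.5) [heading=270, draw]
Final: pos=(-1.2,-1.5), heading=270, 7 segment(s) drawn
Segments drawn: 7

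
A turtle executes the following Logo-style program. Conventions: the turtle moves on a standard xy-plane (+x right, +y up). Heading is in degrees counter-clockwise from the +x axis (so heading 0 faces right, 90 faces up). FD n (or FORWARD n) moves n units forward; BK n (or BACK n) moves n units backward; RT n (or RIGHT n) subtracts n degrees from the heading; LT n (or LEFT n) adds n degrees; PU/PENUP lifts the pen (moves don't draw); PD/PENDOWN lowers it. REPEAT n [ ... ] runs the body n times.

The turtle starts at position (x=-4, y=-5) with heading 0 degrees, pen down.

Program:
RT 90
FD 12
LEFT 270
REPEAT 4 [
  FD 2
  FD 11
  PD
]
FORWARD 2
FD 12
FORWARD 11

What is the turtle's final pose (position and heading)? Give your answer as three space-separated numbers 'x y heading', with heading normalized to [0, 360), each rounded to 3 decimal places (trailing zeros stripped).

Executing turtle program step by step:
Start: pos=(-4,-5), heading=0, pen down
RT 90: heading 0 -> 270
FD 12: (-4,-5) -> (-4,-17) [heading=270, draw]
LT 270: heading 270 -> 180
REPEAT 4 [
  -- iteration 1/4 --
  FD 2: (-4,-17) -> (-6,-17) [heading=180, draw]
  FD 11: (-6,-17) -> (-17,-17) [heading=180, draw]
  PD: pen down
  -- iteration 2/4 --
  FD 2: (-17,-17) -> (-19,-17) [heading=180, draw]
  FD 11: (-19,-17) -> (-30,-17) [heading=180, draw]
  PD: pen down
  -- iteration 3/4 --
  FD 2: (-30,-17) -> (-32,-17) [heading=180, draw]
  FD 11: (-32,-17) -> (-43,-17) [heading=180, draw]
  PD: pen down
  -- iteration 4/4 --
  FD 2: (-43,-17) -> (-45,-17) [heading=180, draw]
  FD 11: (-45,-17) -> (-56,-17) [heading=180, draw]
  PD: pen down
]
FD 2: (-56,-17) -> (-58,-17) [heading=180, draw]
FD 12: (-58,-17) -> (-70,-17) [heading=180, draw]
FD 11: (-70,-17) -> (-81,-17) [heading=180, draw]
Final: pos=(-81,-17), heading=180, 12 segment(s) drawn

Answer: -81 -17 180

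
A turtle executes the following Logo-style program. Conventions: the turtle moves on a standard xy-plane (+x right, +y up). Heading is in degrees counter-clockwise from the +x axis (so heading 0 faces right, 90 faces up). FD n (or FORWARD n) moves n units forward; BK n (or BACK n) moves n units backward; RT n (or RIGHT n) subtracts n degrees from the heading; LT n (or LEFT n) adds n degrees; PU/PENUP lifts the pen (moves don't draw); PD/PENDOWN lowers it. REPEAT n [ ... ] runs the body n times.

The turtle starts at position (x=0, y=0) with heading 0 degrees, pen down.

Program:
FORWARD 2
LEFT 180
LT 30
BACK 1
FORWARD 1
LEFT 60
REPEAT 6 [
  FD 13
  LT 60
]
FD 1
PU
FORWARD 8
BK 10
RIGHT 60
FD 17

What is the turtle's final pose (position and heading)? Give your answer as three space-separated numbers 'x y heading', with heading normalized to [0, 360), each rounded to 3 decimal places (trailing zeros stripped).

Executing turtle program step by step:
Start: pos=(0,0), heading=0, pen down
FD 2: (0,0) -> (2,0) [heading=0, draw]
LT 180: heading 0 -> 180
LT 30: heading 180 -> 210
BK 1: (2,0) -> (2.866,0.5) [heading=210, draw]
FD 1: (2.866,0.5) -> (2,0) [heading=210, draw]
LT 60: heading 210 -> 270
REPEAT 6 [
  -- iteration 1/6 --
  FD 13: (2,0) -> (2,-13) [heading=270, draw]
  LT 60: heading 270 -> 330
  -- iteration 2/6 --
  FD 13: (2,-13) -> (13.258,-19.5) [heading=330, draw]
  LT 60: heading 330 -> 30
  -- iteration 3/6 --
  FD 13: (13.258,-19.5) -> (24.517,-13) [heading=30, draw]
  LT 60: heading 30 -> 90
  -- iteration 4/6 --
  FD 13: (24.517,-13) -> (24.517,0) [heading=90, draw]
  LT 60: heading 90 -> 150
  -- iteration 5/6 --
  FD 13: (24.517,0) -> (13.258,6.5) [heading=150, draw]
  LT 60: heading 150 -> 210
  -- iteration 6/6 --
  FD 13: (13.258,6.5) -> (2,0) [heading=210, draw]
  LT 60: heading 210 -> 270
]
FD 1: (2,0) -> (2,-1) [heading=270, draw]
PU: pen up
FD 8: (2,-1) -> (2,-9) [heading=270, move]
BK 10: (2,-9) -> (2,1) [heading=270, move]
RT 60: heading 270 -> 210
FD 17: (2,1) -> (-12.722,-7.5) [heading=210, move]
Final: pos=(-12.722,-7.5), heading=210, 10 segment(s) drawn

Answer: -12.722 -7.5 210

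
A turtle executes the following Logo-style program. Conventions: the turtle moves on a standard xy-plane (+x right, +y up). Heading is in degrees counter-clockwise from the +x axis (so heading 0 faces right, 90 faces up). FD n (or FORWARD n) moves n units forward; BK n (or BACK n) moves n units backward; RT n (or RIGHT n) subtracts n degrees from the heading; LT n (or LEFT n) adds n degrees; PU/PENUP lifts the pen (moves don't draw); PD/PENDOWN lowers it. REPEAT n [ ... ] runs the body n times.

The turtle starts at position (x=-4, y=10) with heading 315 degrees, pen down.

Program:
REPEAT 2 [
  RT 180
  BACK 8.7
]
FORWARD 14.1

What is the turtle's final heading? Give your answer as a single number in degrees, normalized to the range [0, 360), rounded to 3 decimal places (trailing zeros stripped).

Executing turtle program step by step:
Start: pos=(-4,10), heading=315, pen down
REPEAT 2 [
  -- iteration 1/2 --
  RT 180: heading 315 -> 135
  BK 8.7: (-4,10) -> (2.152,3.848) [heading=135, draw]
  -- iteration 2/2 --
  RT 180: heading 135 -> 315
  BK 8.7: (2.152,3.848) -> (-4,10) [heading=315, draw]
]
FD 14.1: (-4,10) -> (5.97,0.03) [heading=315, draw]
Final: pos=(5.97,0.03), heading=315, 3 segment(s) drawn

Answer: 315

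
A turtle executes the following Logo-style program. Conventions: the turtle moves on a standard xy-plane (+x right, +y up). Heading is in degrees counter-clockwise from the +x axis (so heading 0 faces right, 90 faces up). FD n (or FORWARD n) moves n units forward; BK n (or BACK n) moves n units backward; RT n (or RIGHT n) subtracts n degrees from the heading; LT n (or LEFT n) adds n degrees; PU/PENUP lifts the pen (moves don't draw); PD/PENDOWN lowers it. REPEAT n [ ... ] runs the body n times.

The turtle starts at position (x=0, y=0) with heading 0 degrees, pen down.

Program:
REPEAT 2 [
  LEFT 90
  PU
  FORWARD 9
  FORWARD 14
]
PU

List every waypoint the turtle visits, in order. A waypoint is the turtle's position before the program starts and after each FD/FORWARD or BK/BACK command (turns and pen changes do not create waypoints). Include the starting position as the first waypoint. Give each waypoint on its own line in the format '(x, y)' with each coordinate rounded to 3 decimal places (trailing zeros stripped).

Answer: (0, 0)
(0, 9)
(0, 23)
(-9, 23)
(-23, 23)

Derivation:
Executing turtle program step by step:
Start: pos=(0,0), heading=0, pen down
REPEAT 2 [
  -- iteration 1/2 --
  LT 90: heading 0 -> 90
  PU: pen up
  FD 9: (0,0) -> (0,9) [heading=90, move]
  FD 14: (0,9) -> (0,23) [heading=90, move]
  -- iteration 2/2 --
  LT 90: heading 90 -> 180
  PU: pen up
  FD 9: (0,23) -> (-9,23) [heading=180, move]
  FD 14: (-9,23) -> (-23,23) [heading=180, move]
]
PU: pen up
Final: pos=(-23,23), heading=180, 0 segment(s) drawn
Waypoints (5 total):
(0, 0)
(0, 9)
(0, 23)
(-9, 23)
(-23, 23)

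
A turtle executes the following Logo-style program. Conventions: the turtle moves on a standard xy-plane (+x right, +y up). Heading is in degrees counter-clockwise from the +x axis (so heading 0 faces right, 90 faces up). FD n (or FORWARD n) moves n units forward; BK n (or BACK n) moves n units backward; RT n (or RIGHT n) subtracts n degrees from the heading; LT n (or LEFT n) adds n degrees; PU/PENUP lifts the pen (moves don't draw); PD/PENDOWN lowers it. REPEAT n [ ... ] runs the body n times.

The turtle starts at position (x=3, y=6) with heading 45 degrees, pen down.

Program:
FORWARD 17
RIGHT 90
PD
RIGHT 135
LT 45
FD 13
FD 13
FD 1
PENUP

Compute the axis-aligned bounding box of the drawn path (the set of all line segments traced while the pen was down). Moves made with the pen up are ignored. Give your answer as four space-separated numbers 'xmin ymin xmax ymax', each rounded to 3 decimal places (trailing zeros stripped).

Answer: -4.071 -1.071 15.021 18.021

Derivation:
Executing turtle program step by step:
Start: pos=(3,6), heading=45, pen down
FD 17: (3,6) -> (15.021,18.021) [heading=45, draw]
RT 90: heading 45 -> 315
PD: pen down
RT 135: heading 315 -> 180
LT 45: heading 180 -> 225
FD 13: (15.021,18.021) -> (5.828,8.828) [heading=225, draw]
FD 13: (5.828,8.828) -> (-3.364,-0.364) [heading=225, draw]
FD 1: (-3.364,-0.364) -> (-4.071,-1.071) [heading=225, draw]
PU: pen up
Final: pos=(-4.071,-1.071), heading=225, 4 segment(s) drawn

Segment endpoints: x in {-4.071, -3.364, 3, 5.828, 15.021}, y in {-1.071, -0.364, 6, 8.828, 18.021}
xmin=-4.071, ymin=-1.071, xmax=15.021, ymax=18.021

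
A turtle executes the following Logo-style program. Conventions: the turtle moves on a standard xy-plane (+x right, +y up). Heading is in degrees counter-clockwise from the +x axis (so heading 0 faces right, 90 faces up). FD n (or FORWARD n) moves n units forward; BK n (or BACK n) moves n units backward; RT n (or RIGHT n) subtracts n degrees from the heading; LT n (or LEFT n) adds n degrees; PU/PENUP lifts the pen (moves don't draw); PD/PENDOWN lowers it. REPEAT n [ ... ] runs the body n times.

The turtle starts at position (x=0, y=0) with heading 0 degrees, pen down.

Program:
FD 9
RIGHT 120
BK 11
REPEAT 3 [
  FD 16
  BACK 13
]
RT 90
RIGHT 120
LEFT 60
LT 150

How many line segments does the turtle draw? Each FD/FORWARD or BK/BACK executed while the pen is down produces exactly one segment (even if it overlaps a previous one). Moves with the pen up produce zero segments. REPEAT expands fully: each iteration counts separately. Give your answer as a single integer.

Answer: 8

Derivation:
Executing turtle program step by step:
Start: pos=(0,0), heading=0, pen down
FD 9: (0,0) -> (9,0) [heading=0, draw]
RT 120: heading 0 -> 240
BK 11: (9,0) -> (14.5,9.526) [heading=240, draw]
REPEAT 3 [
  -- iteration 1/3 --
  FD 16: (14.5,9.526) -> (6.5,-4.33) [heading=240, draw]
  BK 13: (6.5,-4.33) -> (13,6.928) [heading=240, draw]
  -- iteration 2/3 --
  FD 16: (13,6.928) -> (5,-6.928) [heading=240, draw]
  BK 13: (5,-6.928) -> (11.5,4.33) [heading=240, draw]
  -- iteration 3/3 --
  FD 16: (11.5,4.33) -> (3.5,-9.526) [heading=240, draw]
  BK 13: (3.5,-9.526) -> (10,1.732) [heading=240, draw]
]
RT 90: heading 240 -> 150
RT 120: heading 150 -> 30
LT 60: heading 30 -> 90
LT 150: heading 90 -> 240
Final: pos=(10,1.732), heading=240, 8 segment(s) drawn
Segments drawn: 8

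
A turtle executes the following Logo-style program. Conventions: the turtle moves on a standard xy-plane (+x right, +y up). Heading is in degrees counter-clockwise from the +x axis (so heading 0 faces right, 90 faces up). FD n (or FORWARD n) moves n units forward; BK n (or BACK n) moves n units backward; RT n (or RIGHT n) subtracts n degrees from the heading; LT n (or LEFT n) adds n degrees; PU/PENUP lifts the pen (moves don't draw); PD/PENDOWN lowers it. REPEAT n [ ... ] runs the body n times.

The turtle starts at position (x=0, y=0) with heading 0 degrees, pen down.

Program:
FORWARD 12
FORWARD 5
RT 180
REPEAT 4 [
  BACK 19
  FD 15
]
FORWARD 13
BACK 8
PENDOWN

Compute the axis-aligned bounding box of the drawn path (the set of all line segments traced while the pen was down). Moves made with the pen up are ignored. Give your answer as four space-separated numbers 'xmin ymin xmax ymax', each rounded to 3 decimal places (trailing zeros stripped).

Executing turtle program step by step:
Start: pos=(0,0), heading=0, pen down
FD 12: (0,0) -> (12,0) [heading=0, draw]
FD 5: (12,0) -> (17,0) [heading=0, draw]
RT 180: heading 0 -> 180
REPEAT 4 [
  -- iteration 1/4 --
  BK 19: (17,0) -> (36,0) [heading=180, draw]
  FD 15: (36,0) -> (21,0) [heading=180, draw]
  -- iteration 2/4 --
  BK 19: (21,0) -> (40,0) [heading=180, draw]
  FD 15: (40,0) -> (25,0) [heading=180, draw]
  -- iteration 3/4 --
  BK 19: (25,0) -> (44,0) [heading=180, draw]
  FD 15: (44,0) -> (29,0) [heading=180, draw]
  -- iteration 4/4 --
  BK 19: (29,0) -> (48,0) [heading=180, draw]
  FD 15: (48,0) -> (33,0) [heading=180, draw]
]
FD 13: (33,0) -> (20,0) [heading=180, draw]
BK 8: (20,0) -> (28,0) [heading=180, draw]
PD: pen down
Final: pos=(28,0), heading=180, 12 segment(s) drawn

Segment endpoints: x in {0, 12, 17, 20, 21, 25, 28, 29, 33, 36, 40, 44, 48}, y in {0, 0, 0, 0, 0, 0, 0, 0, 0, 0, 0}
xmin=0, ymin=0, xmax=48, ymax=0

Answer: 0 0 48 0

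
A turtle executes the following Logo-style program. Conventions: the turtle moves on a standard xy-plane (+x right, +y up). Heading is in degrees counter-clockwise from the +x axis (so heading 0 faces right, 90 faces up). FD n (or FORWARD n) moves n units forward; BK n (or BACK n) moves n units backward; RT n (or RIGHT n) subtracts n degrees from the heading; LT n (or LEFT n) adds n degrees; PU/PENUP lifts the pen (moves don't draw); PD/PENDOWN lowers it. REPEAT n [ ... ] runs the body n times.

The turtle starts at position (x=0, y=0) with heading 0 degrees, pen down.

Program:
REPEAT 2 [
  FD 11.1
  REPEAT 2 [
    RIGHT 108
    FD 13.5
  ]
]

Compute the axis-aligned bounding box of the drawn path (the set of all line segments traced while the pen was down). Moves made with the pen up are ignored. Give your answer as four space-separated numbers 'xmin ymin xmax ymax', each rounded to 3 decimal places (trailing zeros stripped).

Answer: -12.974 -12.839 11.1 9.555

Derivation:
Executing turtle program step by step:
Start: pos=(0,0), heading=0, pen down
REPEAT 2 [
  -- iteration 1/2 --
  FD 11.1: (0,0) -> (11.1,0) [heading=0, draw]
  REPEAT 2 [
    -- iteration 1/2 --
    RT 108: heading 0 -> 252
    FD 13.5: (11.1,0) -> (6.928,-12.839) [heading=252, draw]
    -- iteration 2/2 --
    RT 108: heading 252 -> 144
    FD 13.5: (6.928,-12.839) -> (-3.993,-4.904) [heading=144, draw]
  ]
  -- iteration 2/2 --
  FD 11.1: (-3.993,-4.904) -> (-12.974,1.62) [heading=144, draw]
  REPEAT 2 [
    -- iteration 1/2 --
    RT 108: heading 144 -> 36
    FD 13.5: (-12.974,1.62) -> (-2.052,9.555) [heading=36, draw]
    -- iteration 2/2 --
    RT 108: heading 36 -> 288
    FD 13.5: (-2.052,9.555) -> (2.12,-3.284) [heading=288, draw]
  ]
]
Final: pos=(2.12,-3.284), heading=288, 6 segment(s) drawn

Segment endpoints: x in {-12.974, -3.993, -2.052, 0, 2.12, 6.928, 11.1}, y in {-12.839, -4.904, -3.284, 0, 1.62, 9.555}
xmin=-12.974, ymin=-12.839, xmax=11.1, ymax=9.555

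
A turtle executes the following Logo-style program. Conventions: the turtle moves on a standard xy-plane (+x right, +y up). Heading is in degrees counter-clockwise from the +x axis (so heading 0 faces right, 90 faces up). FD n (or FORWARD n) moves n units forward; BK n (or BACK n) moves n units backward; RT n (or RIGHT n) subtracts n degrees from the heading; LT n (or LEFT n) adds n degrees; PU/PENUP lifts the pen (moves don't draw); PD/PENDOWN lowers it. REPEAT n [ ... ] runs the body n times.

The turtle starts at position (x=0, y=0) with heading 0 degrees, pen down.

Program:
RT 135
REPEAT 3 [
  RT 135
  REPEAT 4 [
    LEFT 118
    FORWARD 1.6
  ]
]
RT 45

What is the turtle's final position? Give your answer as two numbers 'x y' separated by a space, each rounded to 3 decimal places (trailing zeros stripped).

Answer: -4.394 -0.153

Derivation:
Executing turtle program step by step:
Start: pos=(0,0), heading=0, pen down
RT 135: heading 0 -> 225
REPEAT 3 [
  -- iteration 1/3 --
  RT 135: heading 225 -> 90
  REPEAT 4 [
    -- iteration 1/4 --
    LT 118: heading 90 -> 208
    FD 1.6: (0,0) -> (-1.413,-0.751) [heading=208, draw]
    -- iteration 2/4 --
    LT 118: heading 208 -> 326
    FD 1.6: (-1.413,-0.751) -> (-0.086,-1.646) [heading=326, draw]
    -- iteration 3/4 --
    LT 118: heading 326 -> 84
    FD 1.6: (-0.086,-1.646) -> (0.081,-0.055) [heading=84, draw]
    -- iteration 4/4 --
    LT 118: heading 84 -> 202
    FD 1.6: (0.081,-0.055) -> (-1.403,-0.654) [heading=202, draw]
  ]
  -- iteration 2/3 --
  RT 135: heading 202 -> 67
  REPEAT 4 [
    -- iteration 1/4 --
    LT 118: heading 67 -> 185
    FD 1.6: (-1.403,-0.654) -> (-2.996,-0.793) [heading=185, draw]
    -- iteration 2/4 --
    LT 118: heading 185 -> 303
    FD 1.6: (-2.996,-0.793) -> (-2.125,-2.135) [heading=303, draw]
    -- iteration 3/4 --
    LT 118: heading 303 -> 61
    FD 1.6: (-2.125,-2.135) -> (-1.349,-0.736) [heading=61, draw]
    -- iteration 4/4 --
    LT 118: heading 61 -> 179
    FD 1.6: (-1.349,-0.736) -> (-2.949,-0.708) [heading=179, draw]
  ]
  -- iteration 3/3 --
  RT 135: heading 179 -> 44
  REPEAT 4 [
    -- iteration 1/4 --
    LT 118: heading 44 -> 162
    FD 1.6: (-2.949,-0.708) -> (-4.471,-0.214) [heading=162, draw]
    -- iteration 2/4 --
    LT 118: heading 162 -> 280
    FD 1.6: (-4.471,-0.214) -> (-4.193,-1.789) [heading=280, draw]
    -- iteration 3/4 --
    LT 118: heading 280 -> 38
    FD 1.6: (-4.193,-1.789) -> (-2.932,-0.804) [heading=38, draw]
    -- iteration 4/4 --
    LT 118: heading 38 -> 156
    FD 1.6: (-2.932,-0.804) -> (-4.394,-0.153) [heading=156, draw]
  ]
]
RT 45: heading 156 -> 111
Final: pos=(-4.394,-0.153), heading=111, 12 segment(s) drawn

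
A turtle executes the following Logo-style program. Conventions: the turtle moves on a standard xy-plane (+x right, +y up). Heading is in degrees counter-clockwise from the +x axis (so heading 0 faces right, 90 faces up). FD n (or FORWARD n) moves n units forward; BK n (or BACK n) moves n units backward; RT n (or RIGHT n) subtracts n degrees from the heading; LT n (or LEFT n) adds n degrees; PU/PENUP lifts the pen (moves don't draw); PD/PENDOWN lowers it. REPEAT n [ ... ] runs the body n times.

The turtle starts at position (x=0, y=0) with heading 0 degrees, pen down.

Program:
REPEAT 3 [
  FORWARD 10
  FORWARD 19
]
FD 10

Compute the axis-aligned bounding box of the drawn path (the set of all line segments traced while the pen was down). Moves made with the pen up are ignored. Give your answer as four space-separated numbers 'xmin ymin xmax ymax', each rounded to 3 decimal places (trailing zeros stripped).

Answer: 0 0 97 0

Derivation:
Executing turtle program step by step:
Start: pos=(0,0), heading=0, pen down
REPEAT 3 [
  -- iteration 1/3 --
  FD 10: (0,0) -> (10,0) [heading=0, draw]
  FD 19: (10,0) -> (29,0) [heading=0, draw]
  -- iteration 2/3 --
  FD 10: (29,0) -> (39,0) [heading=0, draw]
  FD 19: (39,0) -> (58,0) [heading=0, draw]
  -- iteration 3/3 --
  FD 10: (58,0) -> (68,0) [heading=0, draw]
  FD 19: (68,0) -> (87,0) [heading=0, draw]
]
FD 10: (87,0) -> (97,0) [heading=0, draw]
Final: pos=(97,0), heading=0, 7 segment(s) drawn

Segment endpoints: x in {0, 10, 29, 39, 58, 68, 87, 97}, y in {0}
xmin=0, ymin=0, xmax=97, ymax=0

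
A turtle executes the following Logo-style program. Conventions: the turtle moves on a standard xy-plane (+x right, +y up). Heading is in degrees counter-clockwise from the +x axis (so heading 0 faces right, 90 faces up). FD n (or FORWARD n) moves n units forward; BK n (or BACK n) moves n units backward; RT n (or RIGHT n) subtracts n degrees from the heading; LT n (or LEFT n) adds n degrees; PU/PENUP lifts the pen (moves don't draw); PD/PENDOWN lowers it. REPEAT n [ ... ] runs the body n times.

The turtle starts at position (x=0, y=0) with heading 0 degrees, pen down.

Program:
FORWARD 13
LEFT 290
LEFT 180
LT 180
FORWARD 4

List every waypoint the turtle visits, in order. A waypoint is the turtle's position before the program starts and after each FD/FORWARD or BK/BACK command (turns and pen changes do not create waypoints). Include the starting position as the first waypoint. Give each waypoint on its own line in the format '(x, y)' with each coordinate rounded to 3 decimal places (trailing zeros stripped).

Executing turtle program step by step:
Start: pos=(0,0), heading=0, pen down
FD 13: (0,0) -> (13,0) [heading=0, draw]
LT 290: heading 0 -> 290
LT 180: heading 290 -> 110
LT 180: heading 110 -> 290
FD 4: (13,0) -> (14.368,-3.759) [heading=290, draw]
Final: pos=(14.368,-3.759), heading=290, 2 segment(s) drawn
Waypoints (3 total):
(0, 0)
(13, 0)
(14.368, -3.759)

Answer: (0, 0)
(13, 0)
(14.368, -3.759)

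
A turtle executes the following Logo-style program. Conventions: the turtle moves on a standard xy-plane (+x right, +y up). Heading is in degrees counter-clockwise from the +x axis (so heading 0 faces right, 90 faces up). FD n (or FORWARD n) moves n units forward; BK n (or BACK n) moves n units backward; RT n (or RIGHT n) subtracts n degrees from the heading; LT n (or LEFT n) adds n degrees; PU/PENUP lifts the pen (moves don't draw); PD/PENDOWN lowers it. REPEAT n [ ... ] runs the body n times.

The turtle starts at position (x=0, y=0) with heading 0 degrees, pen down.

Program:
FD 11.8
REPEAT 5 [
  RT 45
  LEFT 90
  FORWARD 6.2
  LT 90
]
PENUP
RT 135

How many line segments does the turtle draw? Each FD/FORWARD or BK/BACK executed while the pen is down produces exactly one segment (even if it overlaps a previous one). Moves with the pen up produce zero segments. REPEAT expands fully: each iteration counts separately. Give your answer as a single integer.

Executing turtle program step by step:
Start: pos=(0,0), heading=0, pen down
FD 11.8: (0,0) -> (11.8,0) [heading=0, draw]
REPEAT 5 [
  -- iteration 1/5 --
  RT 45: heading 0 -> 315
  LT 90: heading 315 -> 45
  FD 6.2: (11.8,0) -> (16.184,4.384) [heading=45, draw]
  LT 90: heading 45 -> 135
  -- iteration 2/5 --
  RT 45: heading 135 -> 90
  LT 90: heading 90 -> 180
  FD 6.2: (16.184,4.384) -> (9.984,4.384) [heading=180, draw]
  LT 90: heading 180 -> 270
  -- iteration 3/5 --
  RT 45: heading 270 -> 225
  LT 90: heading 225 -> 315
  FD 6.2: (9.984,4.384) -> (14.368,0) [heading=315, draw]
  LT 90: heading 315 -> 45
  -- iteration 4/5 --
  RT 45: heading 45 -> 0
  LT 90: heading 0 -> 90
  FD 6.2: (14.368,0) -> (14.368,6.2) [heading=90, draw]
  LT 90: heading 90 -> 180
  -- iteration 5/5 --
  RT 45: heading 180 -> 135
  LT 90: heading 135 -> 225
  FD 6.2: (14.368,6.2) -> (9.984,1.816) [heading=225, draw]
  LT 90: heading 225 -> 315
]
PU: pen up
RT 135: heading 315 -> 180
Final: pos=(9.984,1.816), heading=180, 6 segment(s) drawn
Segments drawn: 6

Answer: 6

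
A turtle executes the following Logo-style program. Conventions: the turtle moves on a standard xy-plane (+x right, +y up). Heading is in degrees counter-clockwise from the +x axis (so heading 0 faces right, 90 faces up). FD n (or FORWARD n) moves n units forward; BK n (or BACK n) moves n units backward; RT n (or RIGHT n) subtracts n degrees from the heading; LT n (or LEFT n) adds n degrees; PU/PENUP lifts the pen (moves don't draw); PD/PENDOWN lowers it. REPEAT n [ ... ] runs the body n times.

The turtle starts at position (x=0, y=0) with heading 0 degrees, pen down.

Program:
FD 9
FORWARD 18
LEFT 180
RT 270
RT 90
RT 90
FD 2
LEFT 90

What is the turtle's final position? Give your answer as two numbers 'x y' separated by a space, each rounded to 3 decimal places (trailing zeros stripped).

Answer: 27 2

Derivation:
Executing turtle program step by step:
Start: pos=(0,0), heading=0, pen down
FD 9: (0,0) -> (9,0) [heading=0, draw]
FD 18: (9,0) -> (27,0) [heading=0, draw]
LT 180: heading 0 -> 180
RT 270: heading 180 -> 270
RT 90: heading 270 -> 180
RT 90: heading 180 -> 90
FD 2: (27,0) -> (27,2) [heading=90, draw]
LT 90: heading 90 -> 180
Final: pos=(27,2), heading=180, 3 segment(s) drawn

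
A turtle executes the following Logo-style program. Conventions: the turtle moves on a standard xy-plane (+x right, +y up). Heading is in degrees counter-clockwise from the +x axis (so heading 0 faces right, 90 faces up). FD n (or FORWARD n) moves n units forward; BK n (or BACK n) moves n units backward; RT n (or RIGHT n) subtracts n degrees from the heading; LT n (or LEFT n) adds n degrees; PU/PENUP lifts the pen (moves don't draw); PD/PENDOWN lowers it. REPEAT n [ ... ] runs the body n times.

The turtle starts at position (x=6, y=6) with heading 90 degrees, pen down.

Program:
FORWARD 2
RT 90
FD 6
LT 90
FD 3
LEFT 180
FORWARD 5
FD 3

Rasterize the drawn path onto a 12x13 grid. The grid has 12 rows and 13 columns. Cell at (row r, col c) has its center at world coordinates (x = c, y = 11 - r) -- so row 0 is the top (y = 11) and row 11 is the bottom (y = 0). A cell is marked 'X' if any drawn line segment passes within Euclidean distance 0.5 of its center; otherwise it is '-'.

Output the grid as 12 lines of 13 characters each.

Segment 0: (6,6) -> (6,8)
Segment 1: (6,8) -> (12,8)
Segment 2: (12,8) -> (12,11)
Segment 3: (12,11) -> (12,6)
Segment 4: (12,6) -> (12,3)

Answer: ------------X
------------X
------------X
------XXXXXXX
------X-----X
------X-----X
------------X
------------X
------------X
-------------
-------------
-------------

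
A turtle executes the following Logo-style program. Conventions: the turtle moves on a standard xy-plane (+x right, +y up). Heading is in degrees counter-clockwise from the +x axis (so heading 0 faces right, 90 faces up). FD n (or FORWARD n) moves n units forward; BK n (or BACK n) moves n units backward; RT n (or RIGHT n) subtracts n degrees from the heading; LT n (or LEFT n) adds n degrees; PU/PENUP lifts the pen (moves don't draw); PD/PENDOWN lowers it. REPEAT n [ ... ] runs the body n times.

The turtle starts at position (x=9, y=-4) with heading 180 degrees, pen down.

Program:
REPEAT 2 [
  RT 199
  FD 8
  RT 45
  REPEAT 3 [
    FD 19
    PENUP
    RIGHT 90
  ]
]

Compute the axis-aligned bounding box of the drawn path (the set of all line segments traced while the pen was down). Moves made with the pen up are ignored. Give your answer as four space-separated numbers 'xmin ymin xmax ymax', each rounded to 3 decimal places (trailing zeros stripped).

Answer: 9 -23.682 24.893 -4

Derivation:
Executing turtle program step by step:
Start: pos=(9,-4), heading=180, pen down
REPEAT 2 [
  -- iteration 1/2 --
  RT 199: heading 180 -> 341
  FD 8: (9,-4) -> (16.564,-6.605) [heading=341, draw]
  RT 45: heading 341 -> 296
  REPEAT 3 [
    -- iteration 1/3 --
    FD 19: (16.564,-6.605) -> (24.893,-23.682) [heading=296, draw]
    PU: pen up
    RT 90: heading 296 -> 206
    -- iteration 2/3 --
    FD 19: (24.893,-23.682) -> (7.816,-32.011) [heading=206, move]
    PU: pen up
    RT 90: heading 206 -> 116
    -- iteration 3/3 --
    FD 19: (7.816,-32.011) -> (-0.513,-14.934) [heading=116, move]
    PU: pen up
    RT 90: heading 116 -> 26
  ]
  -- iteration 2/2 --
  RT 199: heading 26 -> 187
  FD 8: (-0.513,-14.934) -> (-8.453,-15.909) [heading=187, move]
  RT 45: heading 187 -> 142
  REPEAT 3 [
    -- iteration 1/3 --
    FD 19: (-8.453,-15.909) -> (-23.426,-4.211) [heading=142, move]
    PU: pen up
    RT 90: heading 142 -> 52
    -- iteration 2/3 --
    FD 19: (-23.426,-4.211) -> (-11.728,10.761) [heading=52, move]
    PU: pen up
    RT 90: heading 52 -> 322
    -- iteration 3/3 --
    FD 19: (-11.728,10.761) -> (3.244,-0.936) [heading=322, move]
    PU: pen up
    RT 90: heading 322 -> 232
  ]
]
Final: pos=(3.244,-0.936), heading=232, 2 segment(s) drawn

Segment endpoints: x in {9, 16.564, 24.893}, y in {-23.682, -6.605, -4}
xmin=9, ymin=-23.682, xmax=24.893, ymax=-4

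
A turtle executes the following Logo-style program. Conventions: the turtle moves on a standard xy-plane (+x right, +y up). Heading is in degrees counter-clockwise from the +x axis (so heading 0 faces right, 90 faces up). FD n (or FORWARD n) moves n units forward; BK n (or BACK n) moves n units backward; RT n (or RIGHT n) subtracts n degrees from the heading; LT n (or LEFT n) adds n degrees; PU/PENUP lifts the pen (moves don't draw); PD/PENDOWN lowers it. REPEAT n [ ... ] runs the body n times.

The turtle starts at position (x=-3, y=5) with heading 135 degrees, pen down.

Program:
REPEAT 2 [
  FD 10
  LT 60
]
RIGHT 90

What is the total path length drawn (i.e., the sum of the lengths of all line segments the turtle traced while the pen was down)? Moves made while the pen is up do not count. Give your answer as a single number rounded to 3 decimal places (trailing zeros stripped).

Executing turtle program step by step:
Start: pos=(-3,5), heading=135, pen down
REPEAT 2 [
  -- iteration 1/2 --
  FD 10: (-3,5) -> (-10.071,12.071) [heading=135, draw]
  LT 60: heading 135 -> 195
  -- iteration 2/2 --
  FD 10: (-10.071,12.071) -> (-19.73,9.483) [heading=195, draw]
  LT 60: heading 195 -> 255
]
RT 90: heading 255 -> 165
Final: pos=(-19.73,9.483), heading=165, 2 segment(s) drawn

Segment lengths:
  seg 1: (-3,5) -> (-10.071,12.071), length = 10
  seg 2: (-10.071,12.071) -> (-19.73,9.483), length = 10
Total = 20

Answer: 20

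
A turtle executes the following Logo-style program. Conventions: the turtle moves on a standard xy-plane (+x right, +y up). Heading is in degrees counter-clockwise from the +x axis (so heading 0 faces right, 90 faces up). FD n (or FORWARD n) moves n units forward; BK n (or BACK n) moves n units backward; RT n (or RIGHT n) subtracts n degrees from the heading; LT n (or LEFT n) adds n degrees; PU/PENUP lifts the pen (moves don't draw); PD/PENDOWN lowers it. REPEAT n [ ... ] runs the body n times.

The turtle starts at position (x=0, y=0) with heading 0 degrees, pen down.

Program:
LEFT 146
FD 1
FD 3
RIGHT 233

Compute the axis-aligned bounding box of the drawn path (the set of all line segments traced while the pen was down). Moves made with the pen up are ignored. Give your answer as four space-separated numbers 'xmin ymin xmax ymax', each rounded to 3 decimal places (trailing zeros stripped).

Answer: -3.316 0 0 2.237

Derivation:
Executing turtle program step by step:
Start: pos=(0,0), heading=0, pen down
LT 146: heading 0 -> 146
FD 1: (0,0) -> (-0.829,0.559) [heading=146, draw]
FD 3: (-0.829,0.559) -> (-3.316,2.237) [heading=146, draw]
RT 233: heading 146 -> 273
Final: pos=(-3.316,2.237), heading=273, 2 segment(s) drawn

Segment endpoints: x in {-3.316, -0.829, 0}, y in {0, 0.559, 2.237}
xmin=-3.316, ymin=0, xmax=0, ymax=2.237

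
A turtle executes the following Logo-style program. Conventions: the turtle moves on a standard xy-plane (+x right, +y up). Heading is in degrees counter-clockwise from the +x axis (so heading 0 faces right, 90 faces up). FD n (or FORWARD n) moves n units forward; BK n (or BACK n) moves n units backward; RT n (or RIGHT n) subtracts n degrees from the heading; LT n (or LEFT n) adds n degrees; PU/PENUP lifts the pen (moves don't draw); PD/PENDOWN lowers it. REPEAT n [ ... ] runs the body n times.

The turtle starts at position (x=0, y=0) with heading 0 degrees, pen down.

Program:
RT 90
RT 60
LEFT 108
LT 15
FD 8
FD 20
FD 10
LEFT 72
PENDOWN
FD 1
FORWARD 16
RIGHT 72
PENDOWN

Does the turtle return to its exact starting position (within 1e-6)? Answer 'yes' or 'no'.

Answer: no

Derivation:
Executing turtle program step by step:
Start: pos=(0,0), heading=0, pen down
RT 90: heading 0 -> 270
RT 60: heading 270 -> 210
LT 108: heading 210 -> 318
LT 15: heading 318 -> 333
FD 8: (0,0) -> (7.128,-3.632) [heading=333, draw]
FD 20: (7.128,-3.632) -> (24.948,-12.712) [heading=333, draw]
FD 10: (24.948,-12.712) -> (33.858,-17.252) [heading=333, draw]
LT 72: heading 333 -> 45
PD: pen down
FD 1: (33.858,-17.252) -> (34.565,-16.545) [heading=45, draw]
FD 16: (34.565,-16.545) -> (45.879,-5.231) [heading=45, draw]
RT 72: heading 45 -> 333
PD: pen down
Final: pos=(45.879,-5.231), heading=333, 5 segment(s) drawn

Start position: (0, 0)
Final position: (45.879, -5.231)
Distance = 46.176; >= 1e-6 -> NOT closed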